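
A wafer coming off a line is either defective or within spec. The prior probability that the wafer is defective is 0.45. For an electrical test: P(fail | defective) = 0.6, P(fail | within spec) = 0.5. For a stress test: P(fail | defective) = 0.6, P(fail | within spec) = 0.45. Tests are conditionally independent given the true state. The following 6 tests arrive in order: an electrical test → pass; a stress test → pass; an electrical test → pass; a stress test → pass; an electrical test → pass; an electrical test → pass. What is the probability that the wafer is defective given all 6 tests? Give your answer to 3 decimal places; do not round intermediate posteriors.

Apply Bayes' rule sequentially, carrying P(defective) forward.
After an electrical test='pass': P(defective) = 0.4·0.4500 / (0.4·0.4500 + 0.5·0.5500) ≈ 0.3956
After a stress test='pass': P(defective) = 0.4·0.3956 / (0.4·0.3956 + 0.55·0.6044) ≈ 0.3225
After an electrical test='pass': P(defective) = 0.4·0.3225 / (0.4·0.3225 + 0.5·0.6775) ≈ 0.2758
After a stress test='pass': P(defective) = 0.4·0.2758 / (0.4·0.2758 + 0.55·0.7242) ≈ 0.2169
After an electrical test='pass': P(defective) = 0.4·0.2169 / (0.4·0.2169 + 0.5·0.7831) ≈ 0.1814
After an electrical test='pass': P(defective) = 0.4·0.1814 / (0.4·0.1814 + 0.5·0.8186) ≈ 0.1506

0.151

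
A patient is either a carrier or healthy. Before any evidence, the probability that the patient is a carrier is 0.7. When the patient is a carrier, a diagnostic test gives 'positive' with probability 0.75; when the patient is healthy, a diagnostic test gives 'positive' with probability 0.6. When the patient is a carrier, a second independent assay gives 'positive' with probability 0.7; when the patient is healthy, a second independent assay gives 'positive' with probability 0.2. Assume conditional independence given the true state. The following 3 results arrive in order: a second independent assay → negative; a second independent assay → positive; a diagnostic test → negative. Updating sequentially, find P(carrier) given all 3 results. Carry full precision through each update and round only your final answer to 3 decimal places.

0.657

After a second independent assay='negative': P(carrier) = 0.3·0.7000 / (0.3·0.7000 + 0.8·0.3000) ≈ 0.4667
After a second independent assay='positive': P(carrier) = 0.7·0.4667 / (0.7·0.4667 + 0.2·0.5333) ≈ 0.7538
After a diagnostic test='negative': P(carrier) = 0.25·0.7538 / (0.25·0.7538 + 0.4·0.2462) ≈ 0.6568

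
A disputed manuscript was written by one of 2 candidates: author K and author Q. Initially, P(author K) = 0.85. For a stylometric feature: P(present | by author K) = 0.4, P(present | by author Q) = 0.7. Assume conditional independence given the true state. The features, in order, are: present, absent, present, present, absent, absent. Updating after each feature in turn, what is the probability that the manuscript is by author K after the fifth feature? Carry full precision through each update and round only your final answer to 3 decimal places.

After 'present': P(author K) = 0.4·0.8500 / (0.4·0.8500 + 0.7·0.1500) ≈ 0.7640
After 'absent': P(author K) = 0.6·0.7640 / (0.6·0.7640 + 0.3·0.2360) ≈ 0.8662
After 'present': P(author K) = 0.4·0.8662 / (0.4·0.8662 + 0.7·0.1338) ≈ 0.7873
After 'present': P(author K) = 0.4·0.7873 / (0.4·0.7873 + 0.7·0.2127) ≈ 0.6789
After 'absent': P(author K) = 0.6·0.6789 / (0.6·0.6789 + 0.3·0.3211) ≈ 0.8088

0.809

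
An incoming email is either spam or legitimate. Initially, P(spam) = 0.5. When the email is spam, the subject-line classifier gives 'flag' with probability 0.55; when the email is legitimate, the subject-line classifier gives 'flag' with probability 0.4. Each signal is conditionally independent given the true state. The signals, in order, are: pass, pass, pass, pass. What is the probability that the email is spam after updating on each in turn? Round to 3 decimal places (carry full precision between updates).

0.240

After 'pass': P(spam) = 0.45·0.5000 / (0.45·0.5000 + 0.6·0.5000) ≈ 0.4286
After 'pass': P(spam) = 0.45·0.4286 / (0.45·0.4286 + 0.6·0.5714) ≈ 0.3600
After 'pass': P(spam) = 0.45·0.3600 / (0.45·0.3600 + 0.6·0.6400) ≈ 0.2967
After 'pass': P(spam) = 0.45·0.2967 / (0.45·0.2967 + 0.6·0.7033) ≈ 0.2404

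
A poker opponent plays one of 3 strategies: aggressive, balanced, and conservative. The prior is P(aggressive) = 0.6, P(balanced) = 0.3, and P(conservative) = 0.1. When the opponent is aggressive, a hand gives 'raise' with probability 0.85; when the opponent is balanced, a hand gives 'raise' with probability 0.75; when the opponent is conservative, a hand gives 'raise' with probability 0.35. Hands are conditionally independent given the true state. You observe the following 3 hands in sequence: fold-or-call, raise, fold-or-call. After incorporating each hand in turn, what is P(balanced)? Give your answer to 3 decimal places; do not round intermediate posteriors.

0.349

After 'fold-or-call': normaliser = 0.15·0.6000 + 0.25·0.3000 + 0.65·0.1000; P(aggressive) ≈ 0.3913, P(balanced) ≈ 0.3261, P(conservative) ≈ 0.2826
After 'raise': normaliser = 0.85·0.3913 + 0.75·0.3261 + 0.35·0.2826; P(aggressive) ≈ 0.4920, P(balanced) ≈ 0.3617, P(conservative) ≈ 0.1463
After 'fold-or-call': normaliser = 0.15·0.4920 + 0.25·0.3617 + 0.65·0.1463; P(aggressive) ≈ 0.2846, P(balanced) ≈ 0.3487, P(conservative) ≈ 0.3667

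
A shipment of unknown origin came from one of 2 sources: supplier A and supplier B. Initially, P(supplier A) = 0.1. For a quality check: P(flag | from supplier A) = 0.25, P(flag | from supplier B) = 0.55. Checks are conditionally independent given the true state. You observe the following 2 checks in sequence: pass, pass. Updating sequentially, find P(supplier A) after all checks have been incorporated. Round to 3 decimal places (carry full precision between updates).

After 'pass': P(supplier A) = 0.75·0.1000 / (0.75·0.1000 + 0.45·0.9000) ≈ 0.1562
After 'pass': P(supplier A) = 0.75·0.1562 / (0.75·0.1562 + 0.45·0.8438) ≈ 0.2358

0.236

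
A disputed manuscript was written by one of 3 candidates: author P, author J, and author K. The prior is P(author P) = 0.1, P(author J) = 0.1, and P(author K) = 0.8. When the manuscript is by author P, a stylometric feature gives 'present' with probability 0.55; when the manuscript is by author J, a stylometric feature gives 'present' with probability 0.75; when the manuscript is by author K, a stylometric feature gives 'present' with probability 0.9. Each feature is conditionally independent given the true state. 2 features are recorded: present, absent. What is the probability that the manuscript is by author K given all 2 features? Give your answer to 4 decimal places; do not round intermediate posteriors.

0.6234

After 'present': normaliser = 0.55·0.1000 + 0.75·0.1000 + 0.9·0.8000; P(author P) ≈ 0.0647, P(author J) ≈ 0.0882, P(author K) ≈ 0.8471
After 'absent': normaliser = 0.45·0.0647 + 0.25·0.0882 + 0.1·0.8471; P(author P) ≈ 0.2143, P(author J) ≈ 0.1623, P(author K) ≈ 0.6234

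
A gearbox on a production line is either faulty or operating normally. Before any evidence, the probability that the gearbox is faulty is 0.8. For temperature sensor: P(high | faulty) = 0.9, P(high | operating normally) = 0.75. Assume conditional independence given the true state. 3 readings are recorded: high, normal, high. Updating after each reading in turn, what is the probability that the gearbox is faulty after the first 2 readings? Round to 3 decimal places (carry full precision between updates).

Each posterior becomes the prior for the next update.
After 'high': P(faulty) = 0.9·0.8000 / (0.9·0.8000 + 0.75·0.2000) ≈ 0.8276
After 'normal': P(faulty) = 0.1·0.8276 / (0.1·0.8276 + 0.25·0.1724) ≈ 0.6575

0.658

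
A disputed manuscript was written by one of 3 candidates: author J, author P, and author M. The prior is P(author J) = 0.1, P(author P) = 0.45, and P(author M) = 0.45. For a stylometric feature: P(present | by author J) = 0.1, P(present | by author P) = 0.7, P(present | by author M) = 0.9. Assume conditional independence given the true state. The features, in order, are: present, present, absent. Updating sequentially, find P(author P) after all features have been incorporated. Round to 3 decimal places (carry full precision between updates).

0.639

After 'present': normaliser = 0.1·0.1000 + 0.7·0.4500 + 0.9·0.4500; P(author J) ≈ 0.0137, P(author P) ≈ 0.4315, P(author M) ≈ 0.5548
After 'present': normaliser = 0.1·0.0137 + 0.7·0.4315 + 0.9·0.5548; P(author J) ≈ 0.0017, P(author P) ≈ 0.3763, P(author M) ≈ 0.6220
After 'absent': normaliser = 0.9·0.0017 + 0.3·0.3763 + 0.1·0.6220; P(author J) ≈ 0.0087, P(author P) ≈ 0.6391, P(author M) ≈ 0.3522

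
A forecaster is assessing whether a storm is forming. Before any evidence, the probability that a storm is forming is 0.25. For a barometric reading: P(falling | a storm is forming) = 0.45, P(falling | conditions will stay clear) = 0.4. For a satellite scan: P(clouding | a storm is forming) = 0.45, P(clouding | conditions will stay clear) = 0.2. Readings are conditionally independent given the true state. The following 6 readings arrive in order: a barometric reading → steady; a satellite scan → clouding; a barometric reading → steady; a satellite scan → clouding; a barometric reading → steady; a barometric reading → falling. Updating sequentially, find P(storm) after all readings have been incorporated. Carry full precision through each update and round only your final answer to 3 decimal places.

After a barometric reading='steady': P(storm) = 0.55·0.2500 / (0.55·0.2500 + 0.6·0.7500) ≈ 0.2340
After a satellite scan='clouding': P(storm) = 0.45·0.2340 / (0.45·0.2340 + 0.2·0.7660) ≈ 0.4074
After a barometric reading='steady': P(storm) = 0.55·0.4074 / (0.55·0.4074 + 0.6·0.5926) ≈ 0.3866
After a satellite scan='clouding': P(storm) = 0.45·0.3866 / (0.45·0.3866 + 0.2·0.6134) ≈ 0.5864
After a barometric reading='steady': P(storm) = 0.55·0.5864 / (0.55·0.5864 + 0.6·0.4136) ≈ 0.5652
After a barometric reading='falling': P(storm) = 0.45·0.5652 / (0.45·0.5652 + 0.4·0.4348) ≈ 0.5939

0.594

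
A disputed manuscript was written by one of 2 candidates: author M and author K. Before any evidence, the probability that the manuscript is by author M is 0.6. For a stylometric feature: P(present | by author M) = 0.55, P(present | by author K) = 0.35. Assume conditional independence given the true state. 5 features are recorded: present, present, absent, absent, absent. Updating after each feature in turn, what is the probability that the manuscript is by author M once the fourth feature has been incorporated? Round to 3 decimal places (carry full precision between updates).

0.640

Apply Bayes' rule sequentially, carrying P(author M) forward.
After 'present': P(author M) = 0.55·0.6000 / (0.55·0.6000 + 0.35·0.4000) ≈ 0.7021
After 'present': P(author M) = 0.55·0.7021 / (0.55·0.7021 + 0.35·0.2979) ≈ 0.7874
After 'absent': P(author M) = 0.45·0.7874 / (0.45·0.7874 + 0.65·0.2126) ≈ 0.7194
After 'absent': P(author M) = 0.45·0.7194 / (0.45·0.7194 + 0.65·0.2806) ≈ 0.6397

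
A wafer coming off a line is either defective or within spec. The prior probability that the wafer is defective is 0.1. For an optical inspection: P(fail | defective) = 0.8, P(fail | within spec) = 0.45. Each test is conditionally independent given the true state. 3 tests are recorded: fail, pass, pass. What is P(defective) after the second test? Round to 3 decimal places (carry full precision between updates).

After 'fail': P(defective) = 0.8·0.1000 / (0.8·0.1000 + 0.45·0.9000) ≈ 0.1649
After 'pass': P(defective) = 0.2·0.1649 / (0.2·0.1649 + 0.55·0.8351) ≈ 0.0670

0.067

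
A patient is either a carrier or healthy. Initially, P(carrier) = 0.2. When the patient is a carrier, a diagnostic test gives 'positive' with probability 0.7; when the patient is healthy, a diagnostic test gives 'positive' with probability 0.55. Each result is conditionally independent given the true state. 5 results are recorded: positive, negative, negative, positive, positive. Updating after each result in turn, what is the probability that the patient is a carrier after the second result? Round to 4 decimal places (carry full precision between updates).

0.1750

After 'positive': P(carrier) = 0.7·0.2000 / (0.7·0.2000 + 0.55·0.8000) ≈ 0.2414
After 'negative': P(carrier) = 0.3·0.2414 / (0.3·0.2414 + 0.45·0.7586) ≈ 0.1750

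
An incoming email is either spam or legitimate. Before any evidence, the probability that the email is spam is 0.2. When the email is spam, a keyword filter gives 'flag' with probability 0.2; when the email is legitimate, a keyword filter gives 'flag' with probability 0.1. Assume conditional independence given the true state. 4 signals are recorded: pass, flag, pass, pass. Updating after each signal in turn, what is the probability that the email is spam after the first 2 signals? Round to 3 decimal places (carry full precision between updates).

0.308

Each posterior becomes the prior for the next update.
After 'pass': P(spam) = 0.8·0.2000 / (0.8·0.2000 + 0.9·0.8000) ≈ 0.1818
After 'flag': P(spam) = 0.2·0.1818 / (0.2·0.1818 + 0.1·0.8182) ≈ 0.3077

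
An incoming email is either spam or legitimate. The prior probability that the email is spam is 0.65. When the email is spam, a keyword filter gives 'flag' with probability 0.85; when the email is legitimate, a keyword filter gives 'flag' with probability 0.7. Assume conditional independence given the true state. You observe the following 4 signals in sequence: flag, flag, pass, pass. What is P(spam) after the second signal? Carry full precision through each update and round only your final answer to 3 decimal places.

0.733

After 'flag': P(spam) = 0.85·0.6500 / (0.85·0.6500 + 0.7·0.3500) ≈ 0.6928
After 'flag': P(spam) = 0.85·0.6928 / (0.85·0.6928 + 0.7·0.3072) ≈ 0.7325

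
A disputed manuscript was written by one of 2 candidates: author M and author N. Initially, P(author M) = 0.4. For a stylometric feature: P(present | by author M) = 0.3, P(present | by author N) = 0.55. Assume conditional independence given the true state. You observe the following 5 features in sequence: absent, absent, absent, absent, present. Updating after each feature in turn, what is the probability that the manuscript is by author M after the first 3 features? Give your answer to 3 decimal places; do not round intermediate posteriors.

0.715

After 'absent': P(author M) = 0.7·0.4000 / (0.7·0.4000 + 0.45·0.6000) ≈ 0.5091
After 'absent': P(author M) = 0.7·0.5091 / (0.7·0.5091 + 0.45·0.4909) ≈ 0.6173
After 'absent': P(author M) = 0.7·0.6173 / (0.7·0.6173 + 0.45·0.3827) ≈ 0.7150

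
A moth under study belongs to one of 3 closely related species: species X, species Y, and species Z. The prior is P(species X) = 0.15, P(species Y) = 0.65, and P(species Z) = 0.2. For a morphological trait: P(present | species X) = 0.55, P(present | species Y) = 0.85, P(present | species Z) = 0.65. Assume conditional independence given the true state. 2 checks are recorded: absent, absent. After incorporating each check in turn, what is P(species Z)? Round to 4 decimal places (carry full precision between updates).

0.3525

After 'absent': normaliser = 0.45·0.1500 + 0.15·0.6500 + 0.35·0.2000; P(species X) ≈ 0.2872, P(species Y) ≈ 0.4149, P(species Z) ≈ 0.2979
After 'absent': normaliser = 0.45·0.2872 + 0.15·0.4149 + 0.35·0.2979; P(species X) ≈ 0.4371, P(species Y) ≈ 0.2104, P(species Z) ≈ 0.3525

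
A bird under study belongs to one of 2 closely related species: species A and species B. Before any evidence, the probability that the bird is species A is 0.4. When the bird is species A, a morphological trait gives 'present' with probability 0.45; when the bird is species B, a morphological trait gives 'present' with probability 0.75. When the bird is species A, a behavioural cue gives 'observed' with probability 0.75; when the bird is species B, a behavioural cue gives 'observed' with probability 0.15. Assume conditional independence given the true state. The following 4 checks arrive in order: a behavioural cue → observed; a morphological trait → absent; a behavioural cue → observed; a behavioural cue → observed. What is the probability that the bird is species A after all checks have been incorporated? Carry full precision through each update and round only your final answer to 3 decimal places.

Apply Bayes' rule sequentially, carrying P(species A) forward.
After a behavioural cue='observed': P(species A) = 0.75·0.4000 / (0.75·0.4000 + 0.15·0.6000) ≈ 0.7692
After a morphological trait='absent': P(species A) = 0.55·0.7692 / (0.55·0.7692 + 0.25·0.2308) ≈ 0.8800
After a behavioural cue='observed': P(species A) = 0.75·0.8800 / (0.75·0.8800 + 0.15·0.1200) ≈ 0.9735
After a behavioural cue='observed': P(species A) = 0.75·0.9735 / (0.75·0.9735 + 0.15·0.0265) ≈ 0.9946

0.995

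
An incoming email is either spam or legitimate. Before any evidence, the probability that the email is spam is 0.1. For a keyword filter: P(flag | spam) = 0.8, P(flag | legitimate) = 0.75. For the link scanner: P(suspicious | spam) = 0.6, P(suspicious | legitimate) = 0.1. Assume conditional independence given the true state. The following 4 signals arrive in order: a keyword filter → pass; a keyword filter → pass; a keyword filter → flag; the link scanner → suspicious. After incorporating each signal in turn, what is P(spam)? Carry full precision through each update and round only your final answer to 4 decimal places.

0.3128

Apply Bayes' rule sequentially, carrying P(spam) forward.
After a keyword filter='pass': P(spam) = 0.2·0.1000 / (0.2·0.1000 + 0.25·0.9000) ≈ 0.0816
After a keyword filter='pass': P(spam) = 0.2·0.0816 / (0.2·0.0816 + 0.25·0.9184) ≈ 0.0664
After a keyword filter='flag': P(spam) = 0.8·0.0664 / (0.8·0.0664 + 0.75·0.9336) ≈ 0.0705
After the link scanner='suspicious': P(spam) = 0.6·0.0705 / (0.6·0.0705 + 0.1·0.9295) ≈ 0.3128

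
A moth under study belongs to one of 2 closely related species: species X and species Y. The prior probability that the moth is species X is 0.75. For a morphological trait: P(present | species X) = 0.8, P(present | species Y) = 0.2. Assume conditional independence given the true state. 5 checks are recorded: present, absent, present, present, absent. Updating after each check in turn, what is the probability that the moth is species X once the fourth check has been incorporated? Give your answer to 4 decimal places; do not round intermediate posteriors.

After 'present': P(species X) = 0.8·0.7500 / (0.8·0.7500 + 0.2·0.2500) ≈ 0.9231
After 'absent': P(species X) = 0.2·0.9231 / (0.2·0.9231 + 0.8·0.0769) ≈ 0.7500
After 'present': P(species X) = 0.8·0.7500 / (0.8·0.7500 + 0.2·0.2500) ≈ 0.9231
After 'present': P(species X) = 0.8·0.9231 / (0.8·0.9231 + 0.2·0.0769) ≈ 0.9796

0.9796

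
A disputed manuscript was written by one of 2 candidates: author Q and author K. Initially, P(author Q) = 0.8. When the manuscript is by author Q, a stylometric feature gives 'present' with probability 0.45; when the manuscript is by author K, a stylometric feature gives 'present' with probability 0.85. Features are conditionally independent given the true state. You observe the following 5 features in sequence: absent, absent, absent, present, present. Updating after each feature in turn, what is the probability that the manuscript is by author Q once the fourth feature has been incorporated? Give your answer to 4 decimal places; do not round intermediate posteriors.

0.9905

Each posterior becomes the prior for the next update.
After 'absent': P(author Q) = 0.55·0.8000 / (0.55·0.8000 + 0.15·0.2000) ≈ 0.9362
After 'absent': P(author Q) = 0.55·0.9362 / (0.55·0.9362 + 0.15·0.0638) ≈ 0.9817
After 'absent': P(author Q) = 0.55·0.9817 / (0.55·0.9817 + 0.15·0.0183) ≈ 0.9950
After 'present': P(author Q) = 0.45·0.9950 / (0.45·0.9950 + 0.85·0.0050) ≈ 0.9905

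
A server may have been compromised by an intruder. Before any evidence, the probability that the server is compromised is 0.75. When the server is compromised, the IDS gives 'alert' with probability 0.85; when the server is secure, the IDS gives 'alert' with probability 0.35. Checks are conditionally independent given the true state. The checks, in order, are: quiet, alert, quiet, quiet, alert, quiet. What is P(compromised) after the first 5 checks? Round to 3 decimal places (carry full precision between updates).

After 'quiet': P(compromised) = 0.15·0.7500 / (0.15·0.7500 + 0.65·0.2500) ≈ 0.4091
After 'alert': P(compromised) = 0.85·0.4091 / (0.85·0.4091 + 0.35·0.5909) ≈ 0.6270
After 'quiet': P(compromised) = 0.15·0.6270 / (0.15·0.6270 + 0.65·0.3730) ≈ 0.2795
After 'quiet': P(compromised) = 0.15·0.2795 / (0.15·0.2795 + 0.65·0.7205) ≈ 0.0822
After 'alert': P(compromised) = 0.85·0.0822 / (0.85·0.0822 + 0.35·0.9178) ≈ 0.1786

0.179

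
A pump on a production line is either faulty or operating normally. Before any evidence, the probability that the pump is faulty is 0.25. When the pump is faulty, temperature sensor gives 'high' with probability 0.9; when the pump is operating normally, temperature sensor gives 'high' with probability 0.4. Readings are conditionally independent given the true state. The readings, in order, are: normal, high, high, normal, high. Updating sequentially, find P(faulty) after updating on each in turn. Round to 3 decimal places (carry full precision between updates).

0.095

Apply Bayes' rule sequentially, carrying P(faulty) forward.
After 'normal': P(faulty) = 0.1·0.2500 / (0.1·0.2500 + 0.6·0.7500) ≈ 0.0526
After 'high': P(faulty) = 0.9·0.0526 / (0.9·0.0526 + 0.4·0.9474) ≈ 0.1111
After 'high': P(faulty) = 0.9·0.1111 / (0.9·0.1111 + 0.4·0.8889) ≈ 0.2195
After 'normal': P(faulty) = 0.1·0.2195 / (0.1·0.2195 + 0.6·0.7805) ≈ 0.0448
After 'high': P(faulty) = 0.9·0.0448 / (0.9·0.0448 + 0.4·0.9552) ≈ 0.0954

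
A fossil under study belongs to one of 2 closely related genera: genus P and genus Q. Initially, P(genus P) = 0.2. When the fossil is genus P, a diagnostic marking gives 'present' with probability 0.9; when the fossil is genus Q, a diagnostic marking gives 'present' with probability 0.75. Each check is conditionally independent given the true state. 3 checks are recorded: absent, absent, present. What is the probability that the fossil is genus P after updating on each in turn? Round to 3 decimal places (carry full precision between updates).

After 'absent': P(genus P) = 0.1·0.2000 / (0.1·0.2000 + 0.25·0.8000) ≈ 0.0909
After 'absent': P(genus P) = 0.1·0.0909 / (0.1·0.0909 + 0.25·0.9091) ≈ 0.0385
After 'present': P(genus P) = 0.9·0.0385 / (0.9·0.0385 + 0.75·0.9615) ≈ 0.0458

0.046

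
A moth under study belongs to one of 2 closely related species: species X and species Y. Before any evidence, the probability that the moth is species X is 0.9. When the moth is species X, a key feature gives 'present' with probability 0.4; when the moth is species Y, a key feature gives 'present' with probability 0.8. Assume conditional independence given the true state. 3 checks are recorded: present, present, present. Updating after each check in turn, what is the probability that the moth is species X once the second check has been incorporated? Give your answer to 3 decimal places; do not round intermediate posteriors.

0.692

After 'present': P(species X) = 0.4·0.9000 / (0.4·0.9000 + 0.8·0.1000) ≈ 0.8182
After 'present': P(species X) = 0.4·0.8182 / (0.4·0.8182 + 0.8·0.1818) ≈ 0.6923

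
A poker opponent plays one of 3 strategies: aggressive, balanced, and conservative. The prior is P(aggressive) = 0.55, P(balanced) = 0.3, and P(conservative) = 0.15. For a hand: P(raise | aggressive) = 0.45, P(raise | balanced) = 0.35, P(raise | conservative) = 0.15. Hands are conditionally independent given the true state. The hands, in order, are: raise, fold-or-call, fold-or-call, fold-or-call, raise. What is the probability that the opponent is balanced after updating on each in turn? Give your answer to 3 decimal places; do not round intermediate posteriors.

After 'raise': normaliser = 0.45·0.5500 + 0.35·0.3000 + 0.15·0.1500; P(aggressive) ≈ 0.6600, P(balanced) ≈ 0.2800, P(conservative) ≈ 0.0600
After 'fold-or-call': normaliser = 0.55·0.6600 + 0.65·0.2800 + 0.85·0.0600; P(aggressive) ≈ 0.6091, P(balanced) ≈ 0.3054, P(conservative) ≈ 0.0856
After 'fold-or-call': normaliser = 0.55·0.6091 + 0.65·0.3054 + 0.85·0.0856; P(aggressive) ≈ 0.5526, P(balanced) ≈ 0.3274, P(conservative) ≈ 0.1200
After 'fold-or-call': normaliser = 0.55·0.5526 + 0.65·0.3274 + 0.85·0.1200; P(aggressive) ≈ 0.4912, P(balanced) ≈ 0.3440, P(conservative) ≈ 0.1648
After 'raise': normaliser = 0.45·0.4912 + 0.35·0.3440 + 0.15·0.1648; P(aggressive) ≈ 0.6037, P(balanced) ≈ 0.3288, P(conservative) ≈ 0.0675

0.329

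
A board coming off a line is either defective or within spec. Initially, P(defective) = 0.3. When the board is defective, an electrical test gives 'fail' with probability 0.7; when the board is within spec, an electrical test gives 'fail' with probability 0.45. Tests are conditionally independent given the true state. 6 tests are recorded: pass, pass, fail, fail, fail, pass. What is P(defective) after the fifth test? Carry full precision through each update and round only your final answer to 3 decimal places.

Each posterior becomes the prior for the next update.
After 'pass': P(defective) = 0.3·0.3000 / (0.3·0.3000 + 0.55·0.7000) ≈ 0.1895
After 'pass': P(defective) = 0.3·0.1895 / (0.3·0.1895 + 0.55·0.8105) ≈ 0.1131
After 'fail': P(defective) = 0.7·0.1131 / (0.7·0.1131 + 0.45·0.8869) ≈ 0.1655
After 'fail': P(defective) = 0.7·0.1655 / (0.7·0.1655 + 0.45·0.8345) ≈ 0.2358
After 'fail': P(defective) = 0.7·0.2358 / (0.7·0.2358 + 0.45·0.7642) ≈ 0.3243

0.324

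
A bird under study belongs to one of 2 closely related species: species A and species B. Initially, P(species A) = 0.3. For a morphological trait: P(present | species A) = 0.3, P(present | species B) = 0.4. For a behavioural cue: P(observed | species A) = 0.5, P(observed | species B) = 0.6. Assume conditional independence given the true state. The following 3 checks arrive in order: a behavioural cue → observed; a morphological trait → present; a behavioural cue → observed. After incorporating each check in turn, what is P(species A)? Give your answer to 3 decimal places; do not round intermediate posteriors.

0.182

After a behavioural cue='observed': P(species A) = 0.5·0.3000 / (0.5·0.3000 + 0.6·0.7000) ≈ 0.2632
After a morphological trait='present': P(species A) = 0.3·0.2632 / (0.3·0.2632 + 0.4·0.7368) ≈ 0.2113
After a behavioural cue='observed': P(species A) = 0.5·0.2113 / (0.5·0.2113 + 0.6·0.7887) ≈ 0.1825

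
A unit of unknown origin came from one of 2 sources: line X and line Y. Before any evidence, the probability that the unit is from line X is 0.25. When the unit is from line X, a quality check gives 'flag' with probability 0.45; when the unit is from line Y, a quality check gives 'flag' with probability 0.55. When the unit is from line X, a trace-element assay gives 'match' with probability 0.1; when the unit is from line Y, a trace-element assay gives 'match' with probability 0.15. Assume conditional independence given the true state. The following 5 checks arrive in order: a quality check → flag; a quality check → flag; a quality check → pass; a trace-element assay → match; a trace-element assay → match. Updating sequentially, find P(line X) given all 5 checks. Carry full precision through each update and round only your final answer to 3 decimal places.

After a quality check='flag': P(line X) = 0.45·0.2500 / (0.45·0.2500 + 0.55·0.7500) ≈ 0.2143
After a quality check='flag': P(line X) = 0.45·0.2143 / (0.45·0.2143 + 0.55·0.7857) ≈ 0.1824
After a quality check='pass': P(line X) = 0.55·0.1824 / (0.55·0.1824 + 0.45·0.8176) ≈ 0.2143
After a trace-element assay='match': P(line X) = 0.1·0.2143 / (0.1·0.2143 + 0.15·0.7857) ≈ 0.1538
After a trace-element assay='match': P(line X) = 0.1·0.1538 / (0.1·0.1538 + 0.15·0.8462) ≈ 0.1081

0.108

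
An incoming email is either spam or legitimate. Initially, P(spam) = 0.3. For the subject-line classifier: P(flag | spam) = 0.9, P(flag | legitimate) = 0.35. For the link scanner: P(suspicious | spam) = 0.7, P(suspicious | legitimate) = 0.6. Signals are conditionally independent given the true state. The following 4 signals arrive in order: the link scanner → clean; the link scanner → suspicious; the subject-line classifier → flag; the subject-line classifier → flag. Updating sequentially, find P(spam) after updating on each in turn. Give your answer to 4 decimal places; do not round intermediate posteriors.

0.7126

After the link scanner='clean': P(spam) = 0.3·0.3000 / (0.3·0.3000 + 0.4·0.7000) ≈ 0.2432
After the link scanner='suspicious': P(spam) = 0.7·0.2432 / (0.7·0.2432 + 0.6·0.7568) ≈ 0.2727
After the subject-line classifier='flag': P(spam) = 0.9·0.2727 / (0.9·0.2727 + 0.35·0.7273) ≈ 0.4909
After the subject-line classifier='flag': P(spam) = 0.9·0.4909 / (0.9·0.4909 + 0.35·0.5091) ≈ 0.7126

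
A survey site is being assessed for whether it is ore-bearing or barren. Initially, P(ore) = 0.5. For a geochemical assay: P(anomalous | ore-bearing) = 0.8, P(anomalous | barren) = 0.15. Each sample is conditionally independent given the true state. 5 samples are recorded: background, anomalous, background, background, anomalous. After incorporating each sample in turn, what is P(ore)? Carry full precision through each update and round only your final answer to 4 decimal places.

0.2704

Each posterior becomes the prior for the next update.
After 'background': P(ore) = 0.2·0.5000 / (0.2·0.5000 + 0.85·0.5000) ≈ 0.1905
After 'anomalous': P(ore) = 0.8·0.1905 / (0.8·0.1905 + 0.15·0.8095) ≈ 0.5565
After 'background': P(ore) = 0.2·0.5565 / (0.2·0.5565 + 0.85·0.4435) ≈ 0.2280
After 'background': P(ore) = 0.2·0.2280 / (0.2·0.2280 + 0.85·0.7720) ≈ 0.0650
After 'anomalous': P(ore) = 0.8·0.0650 / (0.8·0.0650 + 0.15·0.9350) ≈ 0.2704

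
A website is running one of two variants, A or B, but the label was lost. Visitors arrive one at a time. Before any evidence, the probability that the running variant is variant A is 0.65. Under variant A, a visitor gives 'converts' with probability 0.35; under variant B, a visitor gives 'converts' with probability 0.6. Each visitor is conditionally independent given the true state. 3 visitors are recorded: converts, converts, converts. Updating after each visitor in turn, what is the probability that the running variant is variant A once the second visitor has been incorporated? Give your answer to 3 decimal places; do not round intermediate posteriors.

Each posterior becomes the prior for the next update.
After 'converts': P(A) = 0.35·0.6500 / (0.35·0.6500 + 0.6·0.3500) ≈ 0.5200
After 'converts': P(A) = 0.35·0.5200 / (0.35·0.5200 + 0.6·0.4800) ≈ 0.3872

0.387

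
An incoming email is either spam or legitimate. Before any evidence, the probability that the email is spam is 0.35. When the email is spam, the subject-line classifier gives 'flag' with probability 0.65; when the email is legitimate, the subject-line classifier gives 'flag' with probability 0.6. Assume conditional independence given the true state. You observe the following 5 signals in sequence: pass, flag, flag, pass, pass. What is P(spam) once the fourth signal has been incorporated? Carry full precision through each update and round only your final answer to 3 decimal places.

0.326

After 'pass': P(spam) = 0.35·0.3500 / (0.35·0.3500 + 0.4·0.6500) ≈ 0.3203
After 'flag': P(spam) = 0.65·0.3203 / (0.65·0.3203 + 0.6·0.6797) ≈ 0.3379
After 'flag': P(spam) = 0.65·0.3379 / (0.65·0.3379 + 0.6·0.6621) ≈ 0.3561
After 'pass': P(spam) = 0.35·0.3561 / (0.35·0.3561 + 0.4·0.6439) ≈ 0.3261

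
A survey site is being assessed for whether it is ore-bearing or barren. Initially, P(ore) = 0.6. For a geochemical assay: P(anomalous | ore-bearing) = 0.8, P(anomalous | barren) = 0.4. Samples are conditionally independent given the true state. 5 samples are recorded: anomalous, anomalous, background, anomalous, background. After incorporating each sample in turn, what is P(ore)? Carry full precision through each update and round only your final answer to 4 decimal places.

0.5714

After 'anomalous': P(ore) = 0.8·0.6000 / (0.8·0.6000 + 0.4·0.4000) ≈ 0.7500
After 'anomalous': P(ore) = 0.8·0.7500 / (0.8·0.7500 + 0.4·0.2500) ≈ 0.8571
After 'background': P(ore) = 0.2·0.8571 / (0.2·0.8571 + 0.6·0.1429) ≈ 0.6667
After 'anomalous': P(ore) = 0.8·0.6667 / (0.8·0.6667 + 0.4·0.3333) ≈ 0.8000
After 'background': P(ore) = 0.2·0.8000 / (0.2·0.8000 + 0.6·0.2000) ≈ 0.5714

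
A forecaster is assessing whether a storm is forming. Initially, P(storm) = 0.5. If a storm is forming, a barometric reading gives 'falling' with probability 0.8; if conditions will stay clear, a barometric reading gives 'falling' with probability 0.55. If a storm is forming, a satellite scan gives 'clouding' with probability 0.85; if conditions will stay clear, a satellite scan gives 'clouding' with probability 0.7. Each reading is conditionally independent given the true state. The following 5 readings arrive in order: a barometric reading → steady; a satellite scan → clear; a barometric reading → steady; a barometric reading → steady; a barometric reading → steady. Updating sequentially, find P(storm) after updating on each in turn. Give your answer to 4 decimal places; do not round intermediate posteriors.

0.0191

After a barometric reading='steady': P(storm) = 0.2·0.5000 / (0.2·0.5000 + 0.45·0.5000) ≈ 0.3077
After a satellite scan='clear': P(storm) = 0.15·0.3077 / (0.15·0.3077 + 0.3·0.6923) ≈ 0.1818
After a barometric reading='steady': P(storm) = 0.2·0.1818 / (0.2·0.1818 + 0.45·0.8182) ≈ 0.0899
After a barometric reading='steady': P(storm) = 0.2·0.0899 / (0.2·0.0899 + 0.45·0.9101) ≈ 0.0420
After a barometric reading='steady': P(storm) = 0.2·0.0420 / (0.2·0.0420 + 0.45·0.9580) ≈ 0.0191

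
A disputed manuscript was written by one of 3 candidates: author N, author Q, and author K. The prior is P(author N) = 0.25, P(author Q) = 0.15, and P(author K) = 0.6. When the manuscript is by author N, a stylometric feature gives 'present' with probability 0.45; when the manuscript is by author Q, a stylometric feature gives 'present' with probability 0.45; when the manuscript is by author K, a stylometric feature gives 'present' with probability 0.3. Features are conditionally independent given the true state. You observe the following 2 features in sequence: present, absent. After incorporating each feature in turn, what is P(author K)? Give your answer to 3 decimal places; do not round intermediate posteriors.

Apply Bayes' rule sequentially, carrying P(author K) forward.
After 'present': normaliser = 0.45·0.2500 + 0.45·0.1500 + 0.3·0.6000; P(author N) ≈ 0.3125, P(author Q) ≈ 0.1875, P(author K) ≈ 0.5000
After 'absent': normaliser = 0.55·0.3125 + 0.55·0.1875 + 0.7·0.5000; P(author N) ≈ 0.2750, P(author Q) ≈ 0.1650, P(author K) ≈ 0.5600

0.560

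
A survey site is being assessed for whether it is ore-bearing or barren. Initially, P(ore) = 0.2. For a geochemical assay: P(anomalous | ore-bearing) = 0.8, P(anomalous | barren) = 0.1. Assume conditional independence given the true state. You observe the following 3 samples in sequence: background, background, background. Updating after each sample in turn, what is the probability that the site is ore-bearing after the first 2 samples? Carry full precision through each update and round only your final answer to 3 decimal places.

After 'background': P(ore) = 0.2·0.2000 / (0.2·0.2000 + 0.9·0.8000) ≈ 0.0526
After 'background': P(ore) = 0.2·0.0526 / (0.2·0.0526 + 0.9·0.9474) ≈ 0.0122

0.012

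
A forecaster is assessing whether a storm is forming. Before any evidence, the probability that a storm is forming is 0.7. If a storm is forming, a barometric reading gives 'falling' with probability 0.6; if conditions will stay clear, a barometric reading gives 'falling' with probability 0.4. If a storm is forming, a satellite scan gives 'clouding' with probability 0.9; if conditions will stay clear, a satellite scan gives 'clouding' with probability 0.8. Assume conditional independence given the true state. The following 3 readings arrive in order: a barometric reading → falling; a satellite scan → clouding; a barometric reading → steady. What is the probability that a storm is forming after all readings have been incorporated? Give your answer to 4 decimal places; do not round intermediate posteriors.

After a barometric reading='falling': P(storm) = 0.6·0.7000 / (0.6·0.7000 + 0.4·0.3000) ≈ 0.7778
After a satellite scan='clouding': P(storm) = 0.9·0.7778 / (0.9·0.7778 + 0.8·0.2222) ≈ 0.7975
After a barometric reading='steady': P(storm) = 0.4·0.7975 / (0.4·0.7975 + 0.6·0.2025) ≈ 0.7241

0.7241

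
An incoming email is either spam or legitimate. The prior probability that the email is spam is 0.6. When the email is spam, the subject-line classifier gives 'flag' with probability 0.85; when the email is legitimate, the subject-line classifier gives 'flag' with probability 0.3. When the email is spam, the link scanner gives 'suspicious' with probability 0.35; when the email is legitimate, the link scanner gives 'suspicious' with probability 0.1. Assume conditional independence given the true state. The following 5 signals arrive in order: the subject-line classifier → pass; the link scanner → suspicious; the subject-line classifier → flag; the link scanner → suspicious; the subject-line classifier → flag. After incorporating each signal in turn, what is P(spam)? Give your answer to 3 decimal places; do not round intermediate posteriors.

After the subject-line classifier='pass': P(spam) = 0.15·0.6000 / (0.15·0.6000 + 0.7·0.4000) ≈ 0.2432
After the link scanner='suspicious': P(spam) = 0.35·0.2432 / (0.35·0.2432 + 0.1·0.7568) ≈ 0.5294
After the subject-line classifier='flag': P(spam) = 0.85·0.5294 / (0.85·0.5294 + 0.3·0.4706) ≈ 0.7612
After the link scanner='suspicious': P(spam) = 0.35·0.7612 / (0.35·0.7612 + 0.1·0.2388) ≈ 0.9177
After the subject-line classifier='flag': P(spam) = 0.85·0.9177 / (0.85·0.9177 + 0.3·0.0823) ≈ 0.9693

0.969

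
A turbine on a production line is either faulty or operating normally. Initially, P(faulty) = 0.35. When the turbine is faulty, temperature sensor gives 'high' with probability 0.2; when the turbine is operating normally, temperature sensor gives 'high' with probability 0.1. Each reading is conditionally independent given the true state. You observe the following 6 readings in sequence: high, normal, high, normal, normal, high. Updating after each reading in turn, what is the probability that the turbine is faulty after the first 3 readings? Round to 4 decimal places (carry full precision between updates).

0.6569

Apply Bayes' rule sequentially, carrying P(faulty) forward.
After 'high': P(faulty) = 0.2·0.3500 / (0.2·0.3500 + 0.1·0.6500) ≈ 0.5185
After 'normal': P(faulty) = 0.8·0.5185 / (0.8·0.5185 + 0.9·0.4815) ≈ 0.4891
After 'high': P(faulty) = 0.2·0.4891 / (0.2·0.4891 + 0.1·0.5109) ≈ 0.6569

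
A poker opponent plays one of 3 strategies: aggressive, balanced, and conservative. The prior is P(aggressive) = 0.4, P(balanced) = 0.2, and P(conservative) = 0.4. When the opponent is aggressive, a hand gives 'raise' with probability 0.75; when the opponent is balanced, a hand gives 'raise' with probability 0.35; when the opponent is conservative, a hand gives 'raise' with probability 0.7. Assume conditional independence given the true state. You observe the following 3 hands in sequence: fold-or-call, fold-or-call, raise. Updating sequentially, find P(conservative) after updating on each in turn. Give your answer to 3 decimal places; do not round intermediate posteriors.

0.343

After 'fold-or-call': normaliser = 0.25·0.4000 + 0.65·0.2000 + 0.3·0.4000; P(aggressive) ≈ 0.2857, P(balanced) ≈ 0.3714, P(conservative) ≈ 0.3429
After 'fold-or-call': normaliser = 0.25·0.2857 + 0.65·0.3714 + 0.3·0.3429; P(aggressive) ≈ 0.1718, P(balanced) ≈ 0.5808, P(conservative) ≈ 0.2474
After 'raise': normaliser = 0.75·0.1718 + 0.35·0.5808 + 0.7·0.2474; P(aggressive) ≈ 0.2550, P(balanced) ≈ 0.4022, P(conservative) ≈ 0.3427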